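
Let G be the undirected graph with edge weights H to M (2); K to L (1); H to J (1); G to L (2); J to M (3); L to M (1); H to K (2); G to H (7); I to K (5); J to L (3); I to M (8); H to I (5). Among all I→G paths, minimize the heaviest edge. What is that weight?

Comparing a few candidate routes:
I - H - J - L - G: max(5, 1, 3, 2) = 5
I - H - K - L - G: max(5, 2, 1, 2) = 5
I - H - M - J - L - G: max(5, 2, 3, 3, 2) = 5
I - H - M - L - G: max(5, 2, 1, 2) = 5
I - H - J - M - L - G: max(5, 1, 3, 1, 2) = 5
Smallest bottleneck: 5.

5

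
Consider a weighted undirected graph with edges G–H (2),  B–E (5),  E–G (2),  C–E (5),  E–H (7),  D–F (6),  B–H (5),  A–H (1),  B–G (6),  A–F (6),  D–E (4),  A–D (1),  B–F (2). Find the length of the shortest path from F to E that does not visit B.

Comparing a few candidate routes:
F-D-A-H-G-E: 6 + 1 + 1 + 2 + 2 = 12
F-A-D-E: 6 + 1 + 4 = 11
F-D-E: 6 + 4 = 10
F-A-H-G-E: 6 + 1 + 2 + 2 = 11
Best route has total 10.

10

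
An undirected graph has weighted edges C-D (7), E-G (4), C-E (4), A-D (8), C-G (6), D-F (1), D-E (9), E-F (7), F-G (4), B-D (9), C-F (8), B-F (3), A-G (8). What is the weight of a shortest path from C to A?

A few of the C→A routes:
C - G - A: 6 + 8 = 14
C - E - G - A: 4 + 4 + 8 = 16
C - D - A: 7 + 8 = 15
The minimum is 14.

14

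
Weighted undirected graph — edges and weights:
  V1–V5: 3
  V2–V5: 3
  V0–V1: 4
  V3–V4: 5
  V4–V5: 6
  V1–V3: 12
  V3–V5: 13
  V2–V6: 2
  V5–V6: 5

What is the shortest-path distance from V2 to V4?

9

Checking several routes:
V2-V5-V4: 3 + 6 = 9
V2-V5-V3-V4: 3 + 13 + 5 = 21
V2-V6-V5-V4: 2 + 5 + 6 = 13
Shortest: 9.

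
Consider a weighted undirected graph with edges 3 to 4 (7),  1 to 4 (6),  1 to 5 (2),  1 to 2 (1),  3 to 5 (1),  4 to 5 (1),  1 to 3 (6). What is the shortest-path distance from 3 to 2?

Routes from 3 to 2:
3-4-1-2: 7 + 6 + 1 = 14
3-5-1-2: 1 + 2 + 1 = 4
3-4-5-1-2: 7 + 1 + 2 + 1 = 11
3-5-4-1-2: 1 + 1 + 6 + 1 = 9
3-1-2: 6 + 1 = 7
The minimum is 4.

4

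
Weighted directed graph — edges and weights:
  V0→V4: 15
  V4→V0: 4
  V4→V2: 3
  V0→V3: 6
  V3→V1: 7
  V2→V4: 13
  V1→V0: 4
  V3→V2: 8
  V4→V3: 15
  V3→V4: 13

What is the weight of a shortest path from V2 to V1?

30

Paths from V2 to V1:
V2 -> V4 -> V3 -> V1: 13 + 15 + 7 = 35
V2 -> V4 -> V0 -> V3 -> V1: 13 + 4 + 6 + 7 = 30
The minimum is 30.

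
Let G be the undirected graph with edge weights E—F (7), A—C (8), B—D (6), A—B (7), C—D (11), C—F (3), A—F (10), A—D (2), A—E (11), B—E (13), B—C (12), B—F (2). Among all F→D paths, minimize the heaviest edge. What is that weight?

Checking several routes:
F → A → B → D: max(10, 7, 6) = 10
F → C → A → B → D: max(3, 8, 7, 6) = 8
F → A → D: max(10, 2) = 10
F → C → A → D: max(3, 8, 2) = 8
F → B → D: max(2, 6) = 6
F → B → A → D: max(2, 7, 2) = 7
Best route has worst link 6.

6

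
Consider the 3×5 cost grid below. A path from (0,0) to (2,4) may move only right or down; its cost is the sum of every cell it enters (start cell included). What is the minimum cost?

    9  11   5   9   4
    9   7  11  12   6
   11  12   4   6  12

56

Cheapest: [0,0] [0,1] [0,2] [0,3] [0,4] [1,4] [2,4]
  9 + 11 + 5 + 9 + 4 + 6 + 12 = 56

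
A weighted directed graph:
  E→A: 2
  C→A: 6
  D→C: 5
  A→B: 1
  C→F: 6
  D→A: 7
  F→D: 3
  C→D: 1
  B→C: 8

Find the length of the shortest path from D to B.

Paths from D to B:
D-A-B: 7 + 1 = 8
D-C-A-B: 5 + 6 + 1 = 12
Shortest: 8.

8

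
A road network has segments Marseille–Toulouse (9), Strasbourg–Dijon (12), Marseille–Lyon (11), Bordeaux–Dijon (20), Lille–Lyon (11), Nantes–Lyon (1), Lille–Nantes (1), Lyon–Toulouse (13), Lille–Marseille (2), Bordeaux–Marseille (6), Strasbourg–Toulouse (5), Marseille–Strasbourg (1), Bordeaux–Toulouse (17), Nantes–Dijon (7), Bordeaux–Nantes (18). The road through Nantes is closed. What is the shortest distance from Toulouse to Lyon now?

13

Some routes from Toulouse to Lyon avoiding Nantes:
Toulouse-Strasbourg-Marseille-Lille-Lyon: 5 + 1 + 2 + 11 = 19
Toulouse-Strasbourg-Marseille-Lyon: 5 + 1 + 11 = 17
Toulouse-Lyon: 13
Shortest: 13 mi.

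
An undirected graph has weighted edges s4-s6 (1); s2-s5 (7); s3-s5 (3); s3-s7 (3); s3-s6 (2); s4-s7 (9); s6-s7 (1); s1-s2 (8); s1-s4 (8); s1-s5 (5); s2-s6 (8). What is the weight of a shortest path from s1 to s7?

Checking several routes:
s1 -> s5 -> s3 -> s6 -> s7: 5 + 3 + 2 + 1 = 11
s1 -> s2 -> s6 -> s7: 8 + 8 + 1 = 17
s1 -> s4 -> s6 -> s7: 8 + 1 + 1 = 10
s1 -> s5 -> s3 -> s7: 5 + 3 + 3 = 11
s1 -> s4 -> s6 -> s3 -> s7: 8 + 1 + 2 + 3 = 14
Best route has total 10.

10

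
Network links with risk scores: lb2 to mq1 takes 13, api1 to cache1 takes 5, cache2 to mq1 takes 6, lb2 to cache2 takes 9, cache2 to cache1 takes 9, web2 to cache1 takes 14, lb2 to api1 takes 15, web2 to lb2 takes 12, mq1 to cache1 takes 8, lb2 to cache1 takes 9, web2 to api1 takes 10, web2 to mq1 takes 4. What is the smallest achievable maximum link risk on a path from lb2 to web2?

Comparing a few candidate routes:
lb2→cache2→mq1→cache1→api1→web2: max(9, 6, 8, 5, 10) = 10
lb2→cache1→mq1→web2: max(9, 8, 4) = 9
lb2→cache2→cache1→mq1→web2: max(9, 9, 8, 4) = 9
lb2→cache2→cache1→api1→web2: max(9, 9, 5, 10) = 10
lb2→cache2→mq1→web2: max(9, 6, 4) = 9
lb2→cache1→cache2→mq1→web2: max(9, 9, 6, 4) = 9
Smallest bottleneck: 9.

9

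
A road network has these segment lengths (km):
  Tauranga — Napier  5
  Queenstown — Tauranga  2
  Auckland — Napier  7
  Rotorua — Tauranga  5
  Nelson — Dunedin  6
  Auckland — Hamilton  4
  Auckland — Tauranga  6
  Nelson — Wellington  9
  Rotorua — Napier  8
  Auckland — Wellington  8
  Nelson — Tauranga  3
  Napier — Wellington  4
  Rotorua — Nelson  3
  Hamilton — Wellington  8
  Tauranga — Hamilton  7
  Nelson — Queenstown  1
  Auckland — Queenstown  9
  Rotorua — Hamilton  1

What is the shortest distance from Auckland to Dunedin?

Some routes from Auckland to Dunedin:
Auckland→Hamilton→Rotorua→Nelson→Dunedin: 4 + 1 + 3 + 6 = 14
Auckland→Tauranga→Queenstown→Nelson→Dunedin: 6 + 2 + 1 + 6 = 15
Auckland→Tauranga→Nelson→Dunedin: 6 + 3 + 6 = 15
Best route has total 14 km.

14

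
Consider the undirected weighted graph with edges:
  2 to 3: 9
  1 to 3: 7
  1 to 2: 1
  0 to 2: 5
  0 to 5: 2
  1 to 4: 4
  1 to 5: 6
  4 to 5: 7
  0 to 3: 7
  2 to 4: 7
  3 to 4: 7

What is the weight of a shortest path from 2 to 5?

Some routes from 2 to 5:
2 → 1 → 4 → 5: 1 + 4 + 7 = 12
2 → 0 → 5: 5 + 2 = 7
2 → 4 → 5: 7 + 7 = 14
2 → 1 → 5: 1 + 6 = 7
Best route has total 7.

7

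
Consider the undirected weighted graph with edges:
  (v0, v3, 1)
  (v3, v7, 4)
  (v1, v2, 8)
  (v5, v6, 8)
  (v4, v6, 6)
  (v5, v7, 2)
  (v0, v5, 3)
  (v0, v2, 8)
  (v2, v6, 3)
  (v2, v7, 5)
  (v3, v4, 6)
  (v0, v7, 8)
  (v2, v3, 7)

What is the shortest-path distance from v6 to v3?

Checking several routes:
v6 - v4 - v3: 6 + 6 = 12
v6 - v2 - v3: 3 + 7 = 10
v6 - v5 - v0 - v3: 8 + 3 + 1 = 12
The minimum is 10.

10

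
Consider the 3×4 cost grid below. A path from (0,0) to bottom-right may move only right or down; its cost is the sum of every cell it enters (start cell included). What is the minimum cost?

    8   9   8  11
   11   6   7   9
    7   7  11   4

43

Cheapest: [0,0]→[0,1]→[1,1]→[1,2]→[1,3]→[2,3]
  8 + 9 + 6 + 7 + 9 + 4 = 43
For comparison, the top-then-right route costs 49.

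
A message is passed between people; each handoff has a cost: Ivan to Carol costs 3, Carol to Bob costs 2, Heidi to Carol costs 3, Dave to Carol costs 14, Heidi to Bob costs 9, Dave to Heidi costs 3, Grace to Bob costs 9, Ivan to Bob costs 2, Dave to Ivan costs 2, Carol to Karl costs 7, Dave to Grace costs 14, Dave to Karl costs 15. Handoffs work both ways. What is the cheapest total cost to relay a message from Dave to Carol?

5

A few of the Dave→Carol routes:
Dave - Carol: 14
Dave - Heidi - Bob - Carol: 3 + 9 + 2 = 14
Dave - Ivan - Bob - Heidi - Carol: 2 + 2 + 9 + 3 = 16
Dave - Ivan - Bob - Carol: 2 + 2 + 2 = 6
Dave - Ivan - Carol: 2 + 3 = 5
Dave - Heidi - Carol: 3 + 3 = 6
Best route has total 5.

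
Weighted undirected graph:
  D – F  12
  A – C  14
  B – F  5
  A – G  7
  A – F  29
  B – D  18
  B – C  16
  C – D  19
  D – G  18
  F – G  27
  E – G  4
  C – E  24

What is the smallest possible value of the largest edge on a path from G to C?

Checking several routes:
G → D → B → C: max(18, 18, 16) = 18
G → D → F → B → C: max(18, 12, 5, 16) = 18
G → A → C: max(7, 14) = 14
Smallest bottleneck: 14.

14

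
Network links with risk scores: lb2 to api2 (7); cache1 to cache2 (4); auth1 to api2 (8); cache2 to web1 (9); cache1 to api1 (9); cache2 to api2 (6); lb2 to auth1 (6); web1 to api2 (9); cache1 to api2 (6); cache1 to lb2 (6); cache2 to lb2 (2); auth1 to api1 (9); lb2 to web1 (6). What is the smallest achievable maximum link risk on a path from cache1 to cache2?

4

Comparing a few candidate routes:
cache1→lb2→cache2: max(6, 2) = 6
cache1→cache2: max(4) = 4
cache1→lb2→api2→cache2: max(6, 7, 6) = 7
cache1→api2→cache2: max(6, 6) = 6
cache1→api2→lb2→cache2: max(6, 7, 2) = 7
Best route has worst link 4.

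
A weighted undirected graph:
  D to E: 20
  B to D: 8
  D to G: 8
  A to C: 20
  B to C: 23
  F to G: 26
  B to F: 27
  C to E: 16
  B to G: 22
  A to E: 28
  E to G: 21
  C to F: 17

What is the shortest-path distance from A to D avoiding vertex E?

Some routes from A to D avoiding E:
A → C → B → D: 20 + 23 + 8 = 51
A → C → B → G → D: 20 + 23 + 22 + 8 = 73
A → C → F → B → G → D: 20 + 17 + 27 + 22 + 8 = 94
A → C → F → B → D: 20 + 17 + 27 + 8 = 72
A → C → F → G → B → D: 20 + 17 + 26 + 22 + 8 = 93
A → C → F → G → D: 20 + 17 + 26 + 8 = 71
The minimum is 51.

51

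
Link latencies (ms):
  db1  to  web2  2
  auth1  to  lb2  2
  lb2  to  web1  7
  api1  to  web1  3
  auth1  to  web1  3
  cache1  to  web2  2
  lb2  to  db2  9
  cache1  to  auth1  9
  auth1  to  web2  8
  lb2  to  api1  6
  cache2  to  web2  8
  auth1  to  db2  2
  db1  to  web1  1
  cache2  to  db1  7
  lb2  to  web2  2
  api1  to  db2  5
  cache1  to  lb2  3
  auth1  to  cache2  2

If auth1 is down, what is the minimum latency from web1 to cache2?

Checking several routes:
web1 - db1 - web2 - cache2: 1 + 2 + 8 = 11
web1 - lb2 - web2 - cache2: 7 + 2 + 8 = 17
web1 - db1 - cache2: 1 + 7 = 8
Best route has total 8 ms.

8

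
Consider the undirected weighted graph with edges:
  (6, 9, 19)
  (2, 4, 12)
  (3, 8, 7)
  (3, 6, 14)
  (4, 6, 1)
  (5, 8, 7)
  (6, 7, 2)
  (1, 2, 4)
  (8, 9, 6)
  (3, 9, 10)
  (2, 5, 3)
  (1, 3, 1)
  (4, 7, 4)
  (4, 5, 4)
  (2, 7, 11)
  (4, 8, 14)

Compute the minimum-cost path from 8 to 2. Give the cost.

10

A few of the 8→2 routes:
8 - 5 - 2: 7 + 3 = 10
8 - 5 - 4 - 2: 7 + 4 + 12 = 23
8 - 4 - 5 - 2: 14 + 4 + 3 = 21
8 - 9 - 3 - 1 - 2: 6 + 10 + 1 + 4 = 21
8 - 5 - 4 - 6 - 7 - 2: 7 + 4 + 1 + 2 + 11 = 25
8 - 3 - 1 - 2: 7 + 1 + 4 = 12
Shortest: 10.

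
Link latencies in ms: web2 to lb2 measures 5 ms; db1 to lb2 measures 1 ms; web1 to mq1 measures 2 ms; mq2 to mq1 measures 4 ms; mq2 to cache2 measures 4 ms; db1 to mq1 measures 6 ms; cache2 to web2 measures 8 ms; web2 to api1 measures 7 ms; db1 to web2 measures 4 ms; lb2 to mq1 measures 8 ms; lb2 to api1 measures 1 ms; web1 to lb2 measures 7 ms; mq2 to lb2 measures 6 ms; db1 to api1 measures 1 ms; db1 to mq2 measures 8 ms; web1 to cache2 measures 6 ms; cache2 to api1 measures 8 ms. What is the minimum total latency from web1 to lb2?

7

A few of the web1→lb2 routes:
web1 → mq1 → lb2: 2 + 8 = 10
web1 → lb2: 7
web1 → mq1 → db1 → lb2: 2 + 6 + 1 = 9
web1 → mq1 → db1 → api1 → lb2: 2 + 6 + 1 + 1 = 10
Shortest: 7 ms.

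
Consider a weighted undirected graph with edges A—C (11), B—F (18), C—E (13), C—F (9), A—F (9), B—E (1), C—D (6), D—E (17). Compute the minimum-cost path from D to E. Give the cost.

Candidate routes:
D-C-A-F-B-E: 6 + 11 + 9 + 18 + 1 = 45
D-C-E: 6 + 13 = 19
D-C-F-B-E: 6 + 9 + 18 + 1 = 34
D-E: 17
Shortest: 17.

17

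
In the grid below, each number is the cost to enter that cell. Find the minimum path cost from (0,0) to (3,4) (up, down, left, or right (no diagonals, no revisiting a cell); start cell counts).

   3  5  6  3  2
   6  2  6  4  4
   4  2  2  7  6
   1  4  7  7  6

One optimal route is r0c0→r0c1→r1c1→r2c1→r2c2→r2c3→r2c4→r3c4.
Its cost is 3 + 5 + 2 + 2 + 2 + 7 + 6 + 6 = 33.

33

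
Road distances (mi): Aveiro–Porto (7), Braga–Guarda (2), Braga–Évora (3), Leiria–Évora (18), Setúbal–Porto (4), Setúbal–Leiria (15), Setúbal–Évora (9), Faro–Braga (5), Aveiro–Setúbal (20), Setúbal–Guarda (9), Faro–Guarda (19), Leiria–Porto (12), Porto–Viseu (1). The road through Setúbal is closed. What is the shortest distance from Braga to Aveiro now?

Routes from Braga to Aveiro avoiding Setúbal:
Braga - Évora - Leiria - Porto - Aveiro: 3 + 18 + 12 + 7 = 40
The minimum is 40 mi.

40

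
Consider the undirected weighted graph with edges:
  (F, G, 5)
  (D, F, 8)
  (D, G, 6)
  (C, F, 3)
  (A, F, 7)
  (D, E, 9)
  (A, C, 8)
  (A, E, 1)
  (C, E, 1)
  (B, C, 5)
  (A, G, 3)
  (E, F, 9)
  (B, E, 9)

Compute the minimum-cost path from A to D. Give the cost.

9

Some routes from A to D:
A -> E -> D: 1 + 9 = 10
A -> F -> D: 7 + 8 = 15
A -> E -> C -> F -> G -> D: 1 + 1 + 3 + 5 + 6 = 16
A -> G -> D: 3 + 6 = 9
A -> E -> C -> F -> D: 1 + 1 + 3 + 8 = 13
Best route has total 9.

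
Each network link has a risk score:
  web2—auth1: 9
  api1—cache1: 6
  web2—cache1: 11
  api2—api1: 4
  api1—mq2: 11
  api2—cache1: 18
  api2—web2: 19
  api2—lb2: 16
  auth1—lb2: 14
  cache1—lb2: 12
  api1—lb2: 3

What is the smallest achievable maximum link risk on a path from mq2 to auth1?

Some routes from mq2 to auth1:
mq2-api1-api2-lb2-cache1-web2-auth1: max(11, 4, 16, 12, 11, 9) = 16
mq2-api1-lb2-auth1: max(11, 3, 14) = 14
mq2-api1-cache1-lb2-auth1: max(11, 6, 12, 14) = 14
mq2-api1-cache1-web2-auth1: max(11, 6, 11, 9) = 11
mq2-api1-api2-lb2-auth1: max(11, 4, 16, 14) = 16
mq2-api1-lb2-cache1-web2-auth1: max(11, 3, 12, 11, 9) = 12
Best route has worst link 11.

11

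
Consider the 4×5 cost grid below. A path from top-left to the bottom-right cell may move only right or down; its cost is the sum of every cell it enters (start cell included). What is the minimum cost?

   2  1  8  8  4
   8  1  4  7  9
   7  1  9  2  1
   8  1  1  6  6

19

Cheapest: (0,0) (0,1) (1,1) (2,1) (3,1) (3,2) (3,3) (3,4)
  2 + 1 + 1 + 1 + 1 + 1 + 6 + 6 = 19
For comparison, the top-then-right route costs 39.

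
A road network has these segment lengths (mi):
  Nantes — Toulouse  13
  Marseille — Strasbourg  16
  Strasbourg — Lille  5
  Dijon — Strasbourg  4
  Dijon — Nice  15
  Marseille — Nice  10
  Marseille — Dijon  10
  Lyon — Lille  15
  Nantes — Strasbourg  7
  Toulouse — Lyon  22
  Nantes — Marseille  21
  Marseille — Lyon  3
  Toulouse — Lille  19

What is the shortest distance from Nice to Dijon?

15

Checking several routes:
Nice-Marseille-Nantes-Strasbourg-Dijon: 10 + 21 + 7 + 4 = 42
Nice-Marseille-Lyon-Toulouse-Nantes-Strasbourg-Dijon: 10 + 3 + 22 + 13 + 7 + 4 = 59
Nice-Marseille-Lyon-Lille-Strasbourg-Dijon: 10 + 3 + 15 + 5 + 4 = 37
Nice-Marseille-Strasbourg-Dijon: 10 + 16 + 4 = 30
Nice-Marseille-Dijon: 10 + 10 = 20
Nice-Dijon: 15
The minimum is 15 mi.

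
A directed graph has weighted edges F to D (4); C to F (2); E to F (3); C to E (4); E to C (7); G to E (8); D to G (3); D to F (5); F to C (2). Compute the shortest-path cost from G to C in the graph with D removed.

Paths from G to C avoiding D:
G → E → C: 8 + 7 = 15
G → E → F → C: 8 + 3 + 2 = 13
Best route has total 13.

13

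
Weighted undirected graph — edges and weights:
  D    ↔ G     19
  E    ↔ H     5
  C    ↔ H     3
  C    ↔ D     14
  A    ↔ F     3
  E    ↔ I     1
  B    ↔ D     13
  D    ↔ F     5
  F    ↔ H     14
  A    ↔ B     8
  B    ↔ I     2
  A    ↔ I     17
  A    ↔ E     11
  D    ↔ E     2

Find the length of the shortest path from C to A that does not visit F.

A few of the C→A routes:
C→H→E→I→A: 3 + 5 + 1 + 17 = 26
C→H→E→D→B→A: 3 + 5 + 2 + 13 + 8 = 31
C→D→E→I→B→A: 14 + 2 + 1 + 2 + 8 = 27
C→H→E→A: 3 + 5 + 11 = 19
C→D→E→A: 14 + 2 + 11 = 27
C→H→E→I→B→A: 3 + 5 + 1 + 2 + 8 = 19
The minimum is 19.

19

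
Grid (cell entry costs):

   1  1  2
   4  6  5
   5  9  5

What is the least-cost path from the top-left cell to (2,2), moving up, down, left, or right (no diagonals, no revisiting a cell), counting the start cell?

Best path: [0,0] [0,1] [0,2] [1,2] [2,2]
Cost: 1 + 1 + 2 + 5 + 5 = 14

14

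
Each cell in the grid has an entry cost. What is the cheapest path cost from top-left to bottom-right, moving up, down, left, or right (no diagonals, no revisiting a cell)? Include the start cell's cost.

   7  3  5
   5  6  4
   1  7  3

Best path: [0,0] [0,1] [0,2] [1,2] [2,2]
Cost: 7 + 3 + 5 + 4 + 3 = 22

22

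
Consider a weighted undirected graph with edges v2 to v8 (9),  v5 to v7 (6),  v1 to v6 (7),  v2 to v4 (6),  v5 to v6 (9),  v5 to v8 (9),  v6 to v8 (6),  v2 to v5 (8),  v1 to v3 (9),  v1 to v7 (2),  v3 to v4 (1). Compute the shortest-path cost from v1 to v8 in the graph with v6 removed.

17

Paths from v1 to v8 avoiding v6:
v1 → v7 → v5 → v2 → v8: 2 + 6 + 8 + 9 = 25
v1 → v3 → v4 → v2 → v8: 9 + 1 + 6 + 9 = 25
v1 → v3 → v4 → v2 → v5 → v8: 9 + 1 + 6 + 8 + 9 = 33
v1 → v7 → v5 → v8: 2 + 6 + 9 = 17
Shortest: 17.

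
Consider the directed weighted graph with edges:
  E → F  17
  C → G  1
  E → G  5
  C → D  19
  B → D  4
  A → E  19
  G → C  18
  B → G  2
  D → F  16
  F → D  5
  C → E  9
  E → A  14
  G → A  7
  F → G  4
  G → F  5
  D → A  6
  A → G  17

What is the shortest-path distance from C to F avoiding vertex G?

Paths from C to F avoiding G:
C -> D -> A -> E -> F: 19 + 6 + 19 + 17 = 61
C -> E -> F: 9 + 17 = 26
C -> D -> F: 19 + 16 = 35
Best route has total 26.

26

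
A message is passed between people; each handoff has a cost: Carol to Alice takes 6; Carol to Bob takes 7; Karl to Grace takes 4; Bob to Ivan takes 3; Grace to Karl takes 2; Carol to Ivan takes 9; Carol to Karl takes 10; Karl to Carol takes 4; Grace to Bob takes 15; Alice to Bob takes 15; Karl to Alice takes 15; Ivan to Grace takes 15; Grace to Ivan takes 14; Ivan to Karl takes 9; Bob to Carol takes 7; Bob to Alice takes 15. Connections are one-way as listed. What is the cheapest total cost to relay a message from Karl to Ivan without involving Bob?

Paths from Karl to Ivan avoiding Bob:
Karl-Grace-Ivan: 4 + 14 = 18
Karl-Carol-Ivan: 4 + 9 = 13
Shortest: 13.

13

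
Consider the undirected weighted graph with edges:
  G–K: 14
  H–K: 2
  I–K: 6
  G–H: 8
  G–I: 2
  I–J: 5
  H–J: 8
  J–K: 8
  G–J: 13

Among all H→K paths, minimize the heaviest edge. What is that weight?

A few of the H→K routes:
H → J → I → K: max(8, 5, 6) = 8
H → K: max(2) = 2
H → G → I → K: max(8, 2, 6) = 8
H → G → I → J → K: max(8, 2, 5, 8) = 8
H → J → K: max(8, 8) = 8
Best route has worst link 2.

2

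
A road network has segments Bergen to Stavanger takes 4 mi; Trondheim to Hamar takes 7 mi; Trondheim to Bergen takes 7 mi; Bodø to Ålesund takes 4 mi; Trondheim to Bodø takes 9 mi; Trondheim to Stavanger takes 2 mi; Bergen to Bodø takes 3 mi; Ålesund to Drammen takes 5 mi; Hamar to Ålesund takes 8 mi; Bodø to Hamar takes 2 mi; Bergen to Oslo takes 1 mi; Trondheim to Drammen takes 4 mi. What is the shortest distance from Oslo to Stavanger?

Checking several routes:
Oslo-Bergen-Bodø-Hamar-Trondheim-Stavanger: 1 + 3 + 2 + 7 + 2 = 15
Oslo-Bergen-Stavanger: 1 + 4 = 5
Oslo-Bergen-Trondheim-Stavanger: 1 + 7 + 2 = 10
The minimum is 5 mi.

5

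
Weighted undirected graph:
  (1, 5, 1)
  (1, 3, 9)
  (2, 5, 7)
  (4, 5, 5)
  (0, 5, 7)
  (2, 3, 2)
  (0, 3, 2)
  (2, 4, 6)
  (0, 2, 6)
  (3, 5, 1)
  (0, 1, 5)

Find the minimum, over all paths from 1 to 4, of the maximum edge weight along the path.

5

Comparing a few candidate routes:
1 → 0 → 2 → 4: max(5, 6, 6) = 6
1 → 0 → 3 → 5 → 4: max(5, 2, 1, 5) = 5
1 → 5 → 4: max(1, 5) = 5
Best route has worst link 5.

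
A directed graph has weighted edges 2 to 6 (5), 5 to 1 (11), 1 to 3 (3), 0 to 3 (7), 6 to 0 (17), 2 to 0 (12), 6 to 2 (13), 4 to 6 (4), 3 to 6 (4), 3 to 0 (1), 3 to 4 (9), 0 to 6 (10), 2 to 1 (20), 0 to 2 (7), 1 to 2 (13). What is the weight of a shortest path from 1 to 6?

7

A few of the 1→6 routes:
1 - 2 - 6: 13 + 5 = 18
1 - 3 - 6: 3 + 4 = 7
1 - 3 - 4 - 6: 3 + 9 + 4 = 16
1 - 3 - 0 - 2 - 6: 3 + 1 + 7 + 5 = 16
1 - 3 - 0 - 6: 3 + 1 + 10 = 14
Shortest: 7.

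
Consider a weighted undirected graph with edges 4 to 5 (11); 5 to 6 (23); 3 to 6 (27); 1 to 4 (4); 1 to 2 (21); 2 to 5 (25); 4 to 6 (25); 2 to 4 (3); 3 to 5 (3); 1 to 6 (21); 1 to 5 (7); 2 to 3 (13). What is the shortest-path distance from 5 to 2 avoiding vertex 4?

16

Some routes from 5 to 2 avoiding 4:
5 - 1 - 2: 7 + 21 = 28
5 - 3 - 2: 3 + 13 = 16
5 - 6 - 1 - 2: 23 + 21 + 21 = 65
5 - 2: 25
5 - 1 - 6 - 3 - 2: 7 + 21 + 27 + 13 = 68
5 - 6 - 3 - 2: 23 + 27 + 13 = 63
Best route has total 16.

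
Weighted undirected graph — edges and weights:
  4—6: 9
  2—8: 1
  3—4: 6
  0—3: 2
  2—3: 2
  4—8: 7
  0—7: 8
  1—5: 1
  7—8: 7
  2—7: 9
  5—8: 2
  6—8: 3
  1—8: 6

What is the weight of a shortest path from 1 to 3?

6

Some routes from 1 to 3:
1 - 5 - 8 - 4 - 3: 1 + 2 + 7 + 6 = 16
1 - 8 - 4 - 3: 6 + 7 + 6 = 19
1 - 8 - 2 - 3: 6 + 1 + 2 = 9
1 - 5 - 8 - 7 - 2 - 3: 1 + 2 + 7 + 9 + 2 = 21
1 - 5 - 8 - 7 - 0 - 3: 1 + 2 + 7 + 8 + 2 = 20
1 - 5 - 8 - 2 - 3: 1 + 2 + 1 + 2 = 6
Best route has total 6.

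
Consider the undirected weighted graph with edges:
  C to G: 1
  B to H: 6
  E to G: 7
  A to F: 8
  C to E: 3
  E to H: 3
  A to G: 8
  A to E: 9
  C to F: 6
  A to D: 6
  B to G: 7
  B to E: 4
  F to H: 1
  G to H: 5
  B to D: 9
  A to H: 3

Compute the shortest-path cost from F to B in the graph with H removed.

Checking several routes:
F - C - G - E - B: 6 + 1 + 7 + 4 = 18
F - C - E - B: 6 + 3 + 4 = 13
F - A - E - B: 8 + 9 + 4 = 21
F - C - G - B: 6 + 1 + 7 = 14
Best route has total 13.

13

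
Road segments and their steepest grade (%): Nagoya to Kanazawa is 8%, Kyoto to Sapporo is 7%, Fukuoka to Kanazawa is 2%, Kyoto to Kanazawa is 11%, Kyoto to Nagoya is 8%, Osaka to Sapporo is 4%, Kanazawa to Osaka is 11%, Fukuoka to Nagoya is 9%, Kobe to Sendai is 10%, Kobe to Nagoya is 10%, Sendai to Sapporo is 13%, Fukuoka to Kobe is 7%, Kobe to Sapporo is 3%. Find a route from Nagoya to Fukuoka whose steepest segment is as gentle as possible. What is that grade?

Some routes from Nagoya to Fukuoka:
Nagoya → Kanazawa → Fukuoka: max(8, 2) = 8
Nagoya → Kyoto → Sapporo → Kobe → Fukuoka: max(8, 7, 3, 7) = 8
Nagoya → Fukuoka: max(9) = 9
The minimum achievable maximum is 8%.

8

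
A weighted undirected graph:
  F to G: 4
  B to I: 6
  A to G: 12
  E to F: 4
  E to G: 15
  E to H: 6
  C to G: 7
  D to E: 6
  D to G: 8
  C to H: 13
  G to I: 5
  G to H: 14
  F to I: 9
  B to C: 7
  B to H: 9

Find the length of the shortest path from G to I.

Checking several routes:
G - C - B - I: 7 + 7 + 6 = 20
G - I: 5
G - F - I: 4 + 9 = 13
Shortest: 5.

5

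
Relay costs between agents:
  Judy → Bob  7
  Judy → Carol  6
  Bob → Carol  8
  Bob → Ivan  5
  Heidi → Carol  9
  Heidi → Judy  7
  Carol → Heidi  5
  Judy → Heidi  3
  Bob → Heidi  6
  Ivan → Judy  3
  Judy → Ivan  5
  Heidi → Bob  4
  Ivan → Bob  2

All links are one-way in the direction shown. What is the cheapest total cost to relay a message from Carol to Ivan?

14

Routes from Carol to Ivan:
Carol → Heidi → Judy → Ivan: 5 + 7 + 5 = 17
Carol → Heidi → Bob → Ivan: 5 + 4 + 5 = 14
Carol → Heidi → Judy → Bob → Ivan: 5 + 7 + 7 + 5 = 24
Best route has total 14.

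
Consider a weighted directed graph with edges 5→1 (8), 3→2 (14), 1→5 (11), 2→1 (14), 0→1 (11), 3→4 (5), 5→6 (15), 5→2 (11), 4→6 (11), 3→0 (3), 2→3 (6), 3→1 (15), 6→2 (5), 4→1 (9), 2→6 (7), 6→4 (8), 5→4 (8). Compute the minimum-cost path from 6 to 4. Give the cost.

8

Comparing a few candidate routes:
6 - 4: 8
6 - 2 - 1 - 5 - 4: 5 + 14 + 11 + 8 = 38
6 - 2 - 3 - 4: 5 + 6 + 5 = 16
Shortest: 8.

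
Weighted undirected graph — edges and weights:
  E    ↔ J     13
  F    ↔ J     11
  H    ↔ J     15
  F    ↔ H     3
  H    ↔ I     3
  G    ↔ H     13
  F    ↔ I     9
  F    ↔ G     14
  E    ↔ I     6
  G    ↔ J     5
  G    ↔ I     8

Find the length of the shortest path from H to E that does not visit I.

Comparing a few candidate routes:
H - J - E: 15 + 13 = 28
H - F - G - J - E: 3 + 14 + 5 + 13 = 35
H - F - J - E: 3 + 11 + 13 = 27
H - G - J - E: 13 + 5 + 13 = 31
Best route has total 27.

27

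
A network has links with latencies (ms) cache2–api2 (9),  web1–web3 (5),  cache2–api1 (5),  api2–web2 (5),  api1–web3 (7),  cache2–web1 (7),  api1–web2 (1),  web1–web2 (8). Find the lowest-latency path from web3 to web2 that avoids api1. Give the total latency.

Routes from web3 to web2 avoiding api1:
web3-web1-cache2-api2-web2: 5 + 7 + 9 + 5 = 26
web3-web1-web2: 5 + 8 = 13
Shortest: 13 ms.

13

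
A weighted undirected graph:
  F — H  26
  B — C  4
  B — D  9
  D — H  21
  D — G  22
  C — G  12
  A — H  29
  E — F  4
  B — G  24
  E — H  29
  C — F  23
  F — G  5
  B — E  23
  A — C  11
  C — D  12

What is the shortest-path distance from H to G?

31

Checking several routes:
H→F→G: 26 + 5 = 31
H→E→F→G: 29 + 4 + 5 = 38
H→D→G: 21 + 22 = 43
The minimum is 31.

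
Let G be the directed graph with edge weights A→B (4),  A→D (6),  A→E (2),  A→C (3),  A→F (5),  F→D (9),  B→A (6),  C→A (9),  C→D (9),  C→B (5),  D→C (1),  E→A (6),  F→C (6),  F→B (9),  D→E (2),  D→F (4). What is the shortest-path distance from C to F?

13

Comparing a few candidate routes:
C -> B -> A -> D -> F: 5 + 6 + 6 + 4 = 21
C -> A -> D -> F: 9 + 6 + 4 = 19
C -> B -> A -> F: 5 + 6 + 5 = 16
C -> D -> F: 9 + 4 = 13
C -> A -> F: 9 + 5 = 14
The minimum is 13.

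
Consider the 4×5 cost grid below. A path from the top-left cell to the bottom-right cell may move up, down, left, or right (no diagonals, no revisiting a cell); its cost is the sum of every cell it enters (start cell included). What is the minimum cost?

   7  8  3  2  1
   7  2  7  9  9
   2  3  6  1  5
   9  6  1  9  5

36

Take r0c0→r1c0→r1c1→r2c1→r2c2→r2c3→r2c4→r3c4 for a total of 7 + 7 + 2 + 3 + 6 + 1 + 5 + 5 = 36.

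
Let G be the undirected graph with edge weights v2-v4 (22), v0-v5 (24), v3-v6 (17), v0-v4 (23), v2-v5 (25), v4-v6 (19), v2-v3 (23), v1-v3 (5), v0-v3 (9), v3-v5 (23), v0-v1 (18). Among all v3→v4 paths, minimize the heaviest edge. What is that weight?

19

Checking several routes:
v3 - v2 - v4: max(23, 22) = 23
v3 - v0 - v4: max(9, 23) = 23
v3 - v1 - v0 - v4: max(5, 18, 23) = 23
v3 - v6 - v4: max(17, 19) = 19
Best route has worst link 19.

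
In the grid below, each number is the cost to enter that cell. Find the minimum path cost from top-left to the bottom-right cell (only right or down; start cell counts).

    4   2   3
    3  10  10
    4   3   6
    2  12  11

Best path: [0,0]→[1,0]→[2,0]→[2,1]→[2,2]→[3,2]
Cost: 4 + 3 + 4 + 3 + 6 + 11 = 31
(Top row then right column would cost 36.)

31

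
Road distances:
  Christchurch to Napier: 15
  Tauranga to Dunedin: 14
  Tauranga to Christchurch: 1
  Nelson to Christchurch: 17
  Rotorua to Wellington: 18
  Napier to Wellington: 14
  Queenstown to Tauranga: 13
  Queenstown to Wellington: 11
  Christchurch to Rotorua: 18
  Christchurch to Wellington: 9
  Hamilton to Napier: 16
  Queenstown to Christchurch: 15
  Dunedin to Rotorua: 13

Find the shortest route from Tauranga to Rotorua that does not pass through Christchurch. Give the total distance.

Candidate routes:
Tauranga→Dunedin→Rotorua: 14 + 13 = 27
Tauranga→Queenstown→Wellington→Rotorua: 13 + 11 + 18 = 42
Shortest: 27.

27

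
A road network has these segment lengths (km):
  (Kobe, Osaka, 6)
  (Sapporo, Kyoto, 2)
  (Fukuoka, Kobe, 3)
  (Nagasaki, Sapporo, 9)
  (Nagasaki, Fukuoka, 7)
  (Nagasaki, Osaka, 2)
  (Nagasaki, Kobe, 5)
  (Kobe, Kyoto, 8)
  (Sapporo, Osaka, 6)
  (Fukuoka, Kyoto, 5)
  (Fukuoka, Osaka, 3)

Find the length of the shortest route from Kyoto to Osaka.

8

Checking several routes:
Kyoto → Fukuoka → Osaka: 5 + 3 = 8
Kyoto → Fukuoka → Nagasaki → Osaka: 5 + 7 + 2 = 14
Kyoto → Sapporo → Nagasaki → Osaka: 2 + 9 + 2 = 13
Kyoto → Fukuoka → Kobe → Osaka: 5 + 3 + 6 = 14
Kyoto → Sapporo → Osaka: 2 + 6 = 8
The minimum is 8 km.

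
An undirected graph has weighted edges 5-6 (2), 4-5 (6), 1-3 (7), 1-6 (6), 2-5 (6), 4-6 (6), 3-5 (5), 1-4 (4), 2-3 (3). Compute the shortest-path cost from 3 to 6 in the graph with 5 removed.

Candidate routes:
3 → 1 → 6: 7 + 6 = 13
3 → 1 → 4 → 6: 7 + 4 + 6 = 17
Best route has total 13.

13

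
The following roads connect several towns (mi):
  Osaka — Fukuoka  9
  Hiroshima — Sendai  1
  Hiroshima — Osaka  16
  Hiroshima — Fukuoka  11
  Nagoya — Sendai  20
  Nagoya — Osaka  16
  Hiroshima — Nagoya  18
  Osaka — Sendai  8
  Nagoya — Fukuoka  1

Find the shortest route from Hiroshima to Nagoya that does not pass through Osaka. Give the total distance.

12

Candidate routes:
Hiroshima - Nagoya: 18
Hiroshima - Sendai - Nagoya: 1 + 20 = 21
Hiroshima - Fukuoka - Nagoya: 11 + 1 = 12
The minimum is 12 mi.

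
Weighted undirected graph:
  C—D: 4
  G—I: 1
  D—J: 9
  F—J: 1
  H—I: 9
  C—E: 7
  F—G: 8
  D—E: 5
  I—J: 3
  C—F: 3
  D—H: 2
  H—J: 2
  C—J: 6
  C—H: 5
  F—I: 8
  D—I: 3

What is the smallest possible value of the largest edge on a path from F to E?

Comparing a few candidate routes:
F - J - I - D - E: max(1, 3, 3, 5) = 5
F - J - H - C - D - E: max(1, 2, 5, 4, 5) = 5
F - J - H - D - E: max(1, 2, 2, 5) = 5
F - C - H - D - E: max(3, 5, 2, 5) = 5
F - C - H - J - I - D - E: max(3, 5, 2, 3, 3, 5) = 5
F - C - D - E: max(3, 4, 5) = 5
Smallest bottleneck: 5.

5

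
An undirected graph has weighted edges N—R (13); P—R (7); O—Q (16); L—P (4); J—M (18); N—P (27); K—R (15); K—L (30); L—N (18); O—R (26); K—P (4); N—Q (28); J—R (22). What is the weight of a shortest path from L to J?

33

Checking several routes:
L→P→N→R→J: 4 + 27 + 13 + 22 = 66
L→N→R→J: 18 + 13 + 22 = 53
L→K→R→J: 30 + 15 + 22 = 67
L→K→P→R→J: 30 + 4 + 7 + 22 = 63
L→P→K→R→J: 4 + 4 + 15 + 22 = 45
L→P→R→J: 4 + 7 + 22 = 33
The minimum is 33.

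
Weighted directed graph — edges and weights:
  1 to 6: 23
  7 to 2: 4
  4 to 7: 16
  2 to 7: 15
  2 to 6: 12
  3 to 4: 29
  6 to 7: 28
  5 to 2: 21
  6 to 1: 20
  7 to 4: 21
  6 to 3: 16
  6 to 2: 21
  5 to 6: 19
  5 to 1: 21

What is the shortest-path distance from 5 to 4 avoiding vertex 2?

64

Some routes from 5 to 4 avoiding 2:
5-6-3-4: 19 + 16 + 29 = 64
5-6-7-4: 19 + 28 + 21 = 68
5-1-6-3-4: 21 + 23 + 16 + 29 = 89
The minimum is 64.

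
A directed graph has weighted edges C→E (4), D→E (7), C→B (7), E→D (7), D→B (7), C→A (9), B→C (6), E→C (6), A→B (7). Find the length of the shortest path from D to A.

Routes from D to A:
D -> E -> C -> A: 7 + 6 + 9 = 22
D -> B -> C -> A: 7 + 6 + 9 = 22
The minimum is 22.

22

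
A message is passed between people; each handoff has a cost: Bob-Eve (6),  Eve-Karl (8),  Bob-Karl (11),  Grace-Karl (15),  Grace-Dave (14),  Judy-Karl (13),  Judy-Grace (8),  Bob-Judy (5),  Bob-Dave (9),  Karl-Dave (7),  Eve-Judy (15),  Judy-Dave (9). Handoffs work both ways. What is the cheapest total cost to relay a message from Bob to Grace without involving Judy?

Some routes from Bob to Grace avoiding Judy:
Bob → Eve → Karl → Grace: 6 + 8 + 15 = 29
Bob → Dave → Grace: 9 + 14 = 23
Bob → Karl → Grace: 11 + 15 = 26
Bob → Dave → Karl → Grace: 9 + 7 + 15 = 31
Shortest: 23.

23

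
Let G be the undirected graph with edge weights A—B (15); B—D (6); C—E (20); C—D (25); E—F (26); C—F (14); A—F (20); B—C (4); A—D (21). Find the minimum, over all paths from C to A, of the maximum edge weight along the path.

15

A few of the C→A routes:
C→B→D→A: max(4, 6, 21) = 21
C→F→A: max(14, 20) = 20
C→B→A: max(4, 15) = 15
The minimum achievable maximum is 15.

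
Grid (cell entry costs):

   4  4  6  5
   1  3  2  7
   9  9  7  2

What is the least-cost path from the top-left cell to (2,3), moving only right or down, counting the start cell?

Path r0c0 -> r1c0 -> r1c1 -> r1c2 -> r1c3 -> r2c3: 4 + 1 + 3 + 2 + 7 + 2 = 19.
(Top row then right column would cost 28.)

19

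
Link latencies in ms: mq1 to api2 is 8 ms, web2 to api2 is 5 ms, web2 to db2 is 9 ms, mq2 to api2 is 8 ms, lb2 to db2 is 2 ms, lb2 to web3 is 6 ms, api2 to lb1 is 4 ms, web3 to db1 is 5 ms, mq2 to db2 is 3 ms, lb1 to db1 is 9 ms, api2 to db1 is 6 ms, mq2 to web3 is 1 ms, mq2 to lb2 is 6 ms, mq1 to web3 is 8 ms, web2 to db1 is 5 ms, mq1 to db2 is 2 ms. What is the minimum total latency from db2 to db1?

9

Some routes from db2 to db1:
db2→mq2→web3→db1: 3 + 1 + 5 = 9
db2→mq1→api2→db1: 2 + 8 + 6 = 16
db2→mq1→web3→db1: 2 + 8 + 5 = 15
db2→web2→db1: 9 + 5 = 14
db2→lb2→web3→db1: 2 + 6 + 5 = 13
db2→lb2→mq2→web3→db1: 2 + 6 + 1 + 5 = 14
The minimum is 9 ms.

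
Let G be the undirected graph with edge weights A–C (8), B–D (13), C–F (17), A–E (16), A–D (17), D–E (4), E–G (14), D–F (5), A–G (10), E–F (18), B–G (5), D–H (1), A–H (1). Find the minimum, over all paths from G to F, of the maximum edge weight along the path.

10

A few of the G→F routes:
G → E → D → F: max(14, 4, 5) = 14
G → B → D → F: max(5, 13, 5) = 13
G → A → H → D → F: max(10, 1, 1, 5) = 10
Best route has worst link 10.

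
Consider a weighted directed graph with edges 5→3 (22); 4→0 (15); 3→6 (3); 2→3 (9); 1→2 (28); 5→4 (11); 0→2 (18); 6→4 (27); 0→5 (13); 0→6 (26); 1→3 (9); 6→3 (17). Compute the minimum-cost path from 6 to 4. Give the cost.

Routes from 6 to 4:
6-4: 27
Best route has total 27.

27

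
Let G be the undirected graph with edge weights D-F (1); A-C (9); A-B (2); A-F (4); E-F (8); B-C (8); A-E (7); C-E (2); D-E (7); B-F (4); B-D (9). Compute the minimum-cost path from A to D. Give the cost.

Comparing a few candidate routes:
A -> B -> D: 2 + 9 = 11
A -> F -> D: 4 + 1 = 5
A -> B -> F -> D: 2 + 4 + 1 = 7
A -> E -> D: 7 + 7 = 14
Best route has total 5.

5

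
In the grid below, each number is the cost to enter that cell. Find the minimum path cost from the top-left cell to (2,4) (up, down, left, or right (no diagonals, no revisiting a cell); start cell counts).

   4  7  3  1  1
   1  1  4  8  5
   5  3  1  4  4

18

Best path: [0,0] -> [1,0] -> [1,1] -> [2,1] -> [2,2] -> [2,3] -> [2,4]
Cost: 4 + 1 + 1 + 3 + 1 + 4 + 4 = 18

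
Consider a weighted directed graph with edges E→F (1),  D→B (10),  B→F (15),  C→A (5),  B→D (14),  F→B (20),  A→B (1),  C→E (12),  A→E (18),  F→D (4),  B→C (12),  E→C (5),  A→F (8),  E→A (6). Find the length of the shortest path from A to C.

Candidate routes:
A - F - B - C: 8 + 20 + 12 = 40
A - E - C: 18 + 5 = 23
A - B - C: 1 + 12 = 13
A - E - F - B - C: 18 + 1 + 20 + 12 = 51
A - E - F - D - B - C: 18 + 1 + 4 + 10 + 12 = 45
A - F - D - B - C: 8 + 4 + 10 + 12 = 34
Shortest: 13.

13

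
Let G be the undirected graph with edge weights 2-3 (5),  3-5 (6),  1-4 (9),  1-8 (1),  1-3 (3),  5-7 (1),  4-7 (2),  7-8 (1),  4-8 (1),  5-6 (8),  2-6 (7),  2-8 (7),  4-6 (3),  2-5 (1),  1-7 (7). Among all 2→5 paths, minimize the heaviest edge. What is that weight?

Comparing a few candidate routes:
2-5: max(1) = 1
2-3-1-8-4-7-5: max(5, 3, 1, 1, 2, 1) = 5
2-3-1-8-7-5: max(5, 3, 1, 1, 1) = 5
2-3-5: max(5, 6) = 6
The minimum achievable maximum is 1.

1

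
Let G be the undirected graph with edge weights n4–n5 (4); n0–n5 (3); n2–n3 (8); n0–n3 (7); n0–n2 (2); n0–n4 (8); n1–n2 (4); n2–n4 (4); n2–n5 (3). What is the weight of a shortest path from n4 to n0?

Comparing a few candidate routes:
n4 → n0: 8
n4 → n2 → n0: 4 + 2 = 6
n4 → n5 → n0: 4 + 3 = 7
The minimum is 6.

6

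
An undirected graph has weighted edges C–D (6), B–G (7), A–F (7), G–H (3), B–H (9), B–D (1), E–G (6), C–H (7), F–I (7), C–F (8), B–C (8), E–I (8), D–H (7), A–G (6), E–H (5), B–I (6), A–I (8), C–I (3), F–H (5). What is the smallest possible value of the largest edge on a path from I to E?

7

A few of the I→E routes:
I-C-H-F-A-G-E: max(3, 7, 5, 7, 6, 6) = 7
I-C-H-G-E: max(3, 7, 3, 6) = 7
I-C-H-E: max(3, 7, 5) = 7
I-C-D-H-E: max(3, 6, 7, 5) = 7
I-C-D-H-G-E: max(3, 6, 7, 3, 6) = 7
I-C-H-D-B-G-E: max(3, 7, 7, 1, 7, 6) = 7
Best route has worst link 7.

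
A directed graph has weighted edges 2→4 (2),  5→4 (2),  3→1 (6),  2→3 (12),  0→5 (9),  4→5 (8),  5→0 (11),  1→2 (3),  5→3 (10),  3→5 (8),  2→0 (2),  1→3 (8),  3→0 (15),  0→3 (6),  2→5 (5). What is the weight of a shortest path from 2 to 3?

8

Some routes from 2 to 3:
2 -> 0 -> 5 -> 3: 2 + 9 + 10 = 21
2 -> 4 -> 5 -> 3: 2 + 8 + 10 = 20
2 -> 3: 12
2 -> 0 -> 3: 2 + 6 = 8
2 -> 5 -> 3: 5 + 10 = 15
Shortest: 8.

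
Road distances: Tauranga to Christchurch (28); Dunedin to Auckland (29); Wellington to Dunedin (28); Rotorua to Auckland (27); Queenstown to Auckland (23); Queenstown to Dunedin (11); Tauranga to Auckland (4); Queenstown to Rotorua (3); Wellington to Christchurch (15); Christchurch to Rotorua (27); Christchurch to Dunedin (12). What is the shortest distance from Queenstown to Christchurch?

23

A few of the Queenstown→Christchurch routes:
Queenstown→Dunedin→Wellington→Christchurch: 11 + 28 + 15 = 54
Queenstown→Dunedin→Christchurch: 11 + 12 = 23
Queenstown→Rotorua→Christchurch: 3 + 27 = 30
The minimum is 23.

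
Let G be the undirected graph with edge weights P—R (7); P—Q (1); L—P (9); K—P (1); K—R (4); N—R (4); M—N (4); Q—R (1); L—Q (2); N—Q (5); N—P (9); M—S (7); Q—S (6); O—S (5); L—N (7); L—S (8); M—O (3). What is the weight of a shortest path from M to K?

Checking several routes:
M-N-Q-P-K: 4 + 5 + 1 + 1 = 11
M-N-R-K: 4 + 4 + 4 = 12
M-N-R-Q-P-K: 4 + 4 + 1 + 1 + 1 = 11
Shortest: 11.

11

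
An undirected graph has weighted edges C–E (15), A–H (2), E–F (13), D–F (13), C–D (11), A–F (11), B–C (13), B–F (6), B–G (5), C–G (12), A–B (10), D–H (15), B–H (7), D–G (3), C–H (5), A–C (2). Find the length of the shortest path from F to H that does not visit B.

Comparing a few candidate routes:
F -> D -> H: 13 + 15 = 28
F -> A -> H: 11 + 2 = 13
F -> A -> C -> H: 11 + 2 + 5 = 18
Best route has total 13.

13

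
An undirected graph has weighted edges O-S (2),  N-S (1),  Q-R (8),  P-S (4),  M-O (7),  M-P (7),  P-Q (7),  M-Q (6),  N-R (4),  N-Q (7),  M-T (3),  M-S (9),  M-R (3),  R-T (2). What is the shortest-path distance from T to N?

6

Checking several routes:
T - M - S - N: 3 + 9 + 1 = 13
T - M - R - N: 3 + 3 + 4 = 10
T - R - N: 2 + 4 = 6
T - M - P - S - N: 3 + 7 + 4 + 1 = 15
T - M - O - S - N: 3 + 7 + 2 + 1 = 13
The minimum is 6.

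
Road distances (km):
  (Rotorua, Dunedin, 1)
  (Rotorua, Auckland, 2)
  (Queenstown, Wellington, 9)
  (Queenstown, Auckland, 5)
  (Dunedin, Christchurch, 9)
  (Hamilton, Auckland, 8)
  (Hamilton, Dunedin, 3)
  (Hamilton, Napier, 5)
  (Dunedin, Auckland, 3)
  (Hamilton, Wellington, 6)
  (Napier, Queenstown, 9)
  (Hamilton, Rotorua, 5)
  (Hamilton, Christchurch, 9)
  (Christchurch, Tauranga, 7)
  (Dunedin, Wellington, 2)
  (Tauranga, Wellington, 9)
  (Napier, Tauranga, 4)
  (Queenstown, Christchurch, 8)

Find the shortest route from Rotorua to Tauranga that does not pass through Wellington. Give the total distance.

13

A few of the Rotorua→Tauranga routes:
Rotorua-Auckland-Dunedin-Hamilton-Napier-Tauranga: 2 + 3 + 3 + 5 + 4 = 17
Rotorua-Dunedin-Hamilton-Napier-Tauranga: 1 + 3 + 5 + 4 = 13
Rotorua-Hamilton-Napier-Tauranga: 5 + 5 + 4 = 14
Shortest: 13 km.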